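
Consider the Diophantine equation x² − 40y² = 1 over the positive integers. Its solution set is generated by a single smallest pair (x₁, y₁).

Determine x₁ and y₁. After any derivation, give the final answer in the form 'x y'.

19 3

√40 → a₀=6, period (3,12); ℓ=2 even so k=1
i=0: a=6 ⇒ p=6, q=1
i=1: a=3 ⇒ p=19, q=3
→ (19, 3).  Check: 19²=361, 40·3²=360, difference 1.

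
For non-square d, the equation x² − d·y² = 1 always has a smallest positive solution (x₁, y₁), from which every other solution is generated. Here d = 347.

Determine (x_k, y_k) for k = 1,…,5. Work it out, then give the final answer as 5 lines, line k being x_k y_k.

d=347: √d = [18; 1,1,1,2,4,…,1,1,36] (ℓ=14, even), read p_13/q_13
step 0: (18, 1)  from 18·(1,0) + (0,1)
step 1: (19, 1)  from 1·(18,1) + (1,0)
step 2: (37, 2)  from 1·(19,1) + (18,1)
step 3: (56, 3)  from 1·(37,2) + (19,1)
step 4: (149, 8)  from 2·(56,3) + (37,2)
step 5: (652, 35)  from 4·(149,8) + (56,3)
step 6: (801, 43)  from 1·(652,35) + (149,8)
step 7: (14269, 766)  from 17·(801,43) + (652,35)
step 8: (15070, 809)  from 1·(14269,766) + (801,43)
step 9: (74549, 4002)  from 4·(15070,809) + (14269,766)
step 10: (164168, 8813)  from 2·(74549,4002) + (15070,809)
step 11: (238717, 12815)  from 1·(164168,8813) + (74549,4002)
step 12: (402885, 21628)  from 1·(238717,12815) + (164168,8813)
step 13: (641602, 34443)  from 1·(402885,21628) + (238717,12815)
fundamental: x₁=641602, y₁=34443  (since 411653126404 − 347·1186320249 = 1)
n=2: (641602,34443)∘(641602,34443) = (641602·641602+347·34443·34443, 641602·34443+34443·641602) = (823306252807,44197395372)
n=3: (823306252807,44197395372)∘(641602,34443) = (641602·823306252807+347·34443·44197395372, 641602·44197395372+34443·823306252807) = (1056469876826312026,56714274530897445)
n=4: (1056469876826312026,56714274530897445)∘(641602,34443) = (641602·1056469876826312026+347·34443·56714274530897445, 641602·56714274530897445+34443·1056469876826312026) = (1355666371822207590758497,72775983935101527618408)
n=5: (1355666371822207590758497,72775983935101527618408)∘(641602,34443) = (641602·1355666371822207590758497+347·34443·72775983935101527618408, 641602·72775983935101527618408+34443·1355666371822207590758497) = (1739596510986687599414840072362,93386433689401306371520721787)

641602 34443
823306252807 44197395372
1056469876826312026 56714274530897445
1355666371822207590758497 72775983935101527618408
1739596510986687599414840072362 93386433689401306371520721787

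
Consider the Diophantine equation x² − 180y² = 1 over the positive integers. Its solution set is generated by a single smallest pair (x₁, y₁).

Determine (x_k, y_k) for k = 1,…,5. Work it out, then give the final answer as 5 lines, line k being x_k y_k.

√180 → a₀=13, period (2,2,2,26); ℓ=4 even so k=3
k=0  a_k=13  p_k/q_k = 13/1
k=1  a_k=2  p_k/q_k = 27/2
k=2  a_k=2  p_k/q_k = 67/5
k=3  a_k=2  p_k/q_k = 161/12
→ (161, 12).  Check: 161²=25921, 180·12²=25920, difference 1.
n=2: (161,12)∘(161,12) = (161·161+180·12·12, 161·12+12·161) = (51841,3864)
n=3: (51841,3864)∘(161,12) = (161·51841+180·12·3864, 161·3864+12·51841) = (16692641,1244196)
n=4: (16692641,1244196)∘(161,12) = (161·16692641+180·12·1244196, 161·1244196+12·16692641) = (5374978561,400627248)
n=5: (5374978561,400627248)∘(161,12) = (161·5374978561+180·12·400627248, 161·400627248+12·5374978561) = (1730726404001,129000729660)

161 12
51841 3864
16692641 1244196
5374978561 400627248
1730726404001 129000729660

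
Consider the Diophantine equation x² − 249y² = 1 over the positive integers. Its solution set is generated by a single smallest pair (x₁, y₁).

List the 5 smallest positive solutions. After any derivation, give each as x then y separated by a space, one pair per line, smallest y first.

d=249: √d = [15; 1,3,1,1,5,…,3,1,30] (ℓ=16, even), read p_15/q_15
k=0  a_k=15  p_k/q_k = 15/1
k=1  a_k=1  p_k/q_k = 16/1
…
k=3  a_k=1  p_k/q_k = 79/5
…
k=5  a_k=5  p_k/q_k = 789/50
k=6  a_k=1  p_k/q_k = 931/59
k=7  a_k=3  p_k/q_k = 3582/227
…
k=9  a_k=3  p_k/q_k = 113835/7214
k=10  a_k=1  p_k/q_k = 150586/9543
k=11  a_k=5  p_k/q_k = 866765/54929
k=12  a_k=1  p_k/q_k = 1017351/64472
k=13  a_k=1  p_k/q_k = 1884116/119401
k=14  a_k=3  p_k/q_k = 6669699/422675
k=15  a_k=1  p_k/q_k = 8553815/542076
→ (8553815, 542076).  Check: 8553815²=73167751054225, 249·542076²=73167751054224, difference 1.
(8553815+542076√249)^2 = 146335502108449 + 9273635639880√249
(8553815+542076√249)^3 = 2503453625935556812055 + 158649927281879742324√249
(8553815+542076√249)^4 = 42828158354663763449114371201 + 2714124255465295062538692240√249
(8553815+542076√249)^5 = 732688286712993936041346554632551575 + 46432233536525587120811525646048876√249

8553815 542076
146335502108449 9273635639880
2503453625935556812055 158649927281879742324
42828158354663763449114371201 2714124255465295062538692240
732688286712993936041346554632551575 46432233536525587120811525646048876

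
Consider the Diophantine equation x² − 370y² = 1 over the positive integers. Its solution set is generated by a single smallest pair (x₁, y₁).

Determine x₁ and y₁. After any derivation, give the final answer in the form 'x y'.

213859 11118

[19; 4,4,38] for √370; ℓ=3 ⇒ convergent index 5
a_0=19:  p_0=19·1+0=19,  q_0=19·0+1=1
…
a_4=4:  p_4=4·12503+327=50339,  q_4=4·650+17=2617
a_5=4:  p_5=4·50339+12503=213859,  q_5=4·2617+650=11118
(x₁, y₁) = (213859, 11118);  213859² − 370·11118² = 1 ✓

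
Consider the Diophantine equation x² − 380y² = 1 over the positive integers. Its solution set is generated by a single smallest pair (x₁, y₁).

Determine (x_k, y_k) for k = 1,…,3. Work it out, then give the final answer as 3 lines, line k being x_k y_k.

39 2
3041 156
237159 12166

√380 = [19; 2,38, …], period ℓ=2 (even) → k=1
k=0  a_k=19  p_k/q_k = 19/1
k=1  a_k=2  p_k/q_k = 39/2
fundamental: x₁=39, y₁=2  (since 1521 − 380·4 = 1)
(x_2, y_2) = (39·39 + 380·2·2, 39·2 + 2·39) = (3041, 156)
(x_3, y_3) = (39·3041 + 380·2·156, 39·156 + 2·3041) = (237159, 12166)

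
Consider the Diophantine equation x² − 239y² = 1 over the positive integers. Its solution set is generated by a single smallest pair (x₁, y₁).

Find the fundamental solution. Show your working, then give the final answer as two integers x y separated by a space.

d=239: √d = [15; 2,5,1,2,4,15,4,2,1,5,2,30] (ℓ=12, even), read p_11/q_11
step 0: (15, 1)  from 15·(1,0) + (0,1)
…
step 2: (170, 11)  from 5·(31,2) + (15,1)
step 3: (201, 13)  from 1·(170,11) + (31,2)
step 4: (572, 37)  from 2·(201,13) + (170,11)
step 5: (2489, 161)  from 4·(572,37) + (201,13)
…
step 8: (346141, 22390)  from 2·(154117,9969) + (37907,2452)
…
step 10: (2847431, 184185)  from 5·(500258,32359) + (346141,22390)
step 11: (6195120, 400729)  from 2·(2847431,184185) + (500258,32359)
fundamental: x₁=6195120, y₁=400729  (since 38379511814400 − 239·160583731441 = 1)

6195120 400729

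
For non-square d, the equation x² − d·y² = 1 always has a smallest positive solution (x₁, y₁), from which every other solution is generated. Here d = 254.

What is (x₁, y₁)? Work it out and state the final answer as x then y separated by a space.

255 16

√254 = [15; 1,14,1,30, …], period ℓ=4 (even) → k=3
step 0: (15, 1)  from 15·(1,0) + (0,1)
step 1: (16, 1)  from 1·(15,1) + (1,0)
step 2: (239, 15)  from 14·(16,1) + (15,1)
step 3: (255, 16)  from 1·(239,15) + (16,1)
→ (255, 16).  Check: 255²=65025, 254·16²=65024, difference 1.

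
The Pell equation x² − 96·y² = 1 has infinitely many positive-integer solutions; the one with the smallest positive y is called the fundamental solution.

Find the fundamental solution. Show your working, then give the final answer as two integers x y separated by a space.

49 5

√96 = [9; 1,3,1,18, …], period ℓ=4 (even) → k=3
a_0=9:  p_0=9·1+0=9,  q_0=9·0+1=1
a_1=1:  p_1=1·9+1=10,  q_1=1·1+0=1
a_2=3:  p_2=3·10+9=39,  q_2=3·1+1=4
a_3=1:  p_3=1·39+10=49,  q_3=1·4+1=5
→ (49, 5).  Check: 49²=2401, 96·5²=2400, difference 1.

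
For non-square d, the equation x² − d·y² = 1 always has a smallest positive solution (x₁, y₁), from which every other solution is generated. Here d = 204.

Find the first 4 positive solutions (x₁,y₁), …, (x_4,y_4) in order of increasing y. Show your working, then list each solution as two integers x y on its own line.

√204 → a₀=14, period (3,1,1,6,1,1,3,28); ℓ=8 even so k=7
a_0=14:  p_0=14·1+0=14,  q_0=14·0+1=1
a_1=3:  p_1=3·14+1=43,  q_1=3·1+0=3
…
a_3=1:  p_3=1·57+43=100,  q_3=1·4+3=7
a_4=6:  p_4=6·100+57=657,  q_4=6·7+4=46
a_5=1:  p_5=1·657+100=757,  q_5=1·46+7=53
a_6=1:  p_6=1·757+657=1414,  q_6=1·53+46=99
a_7=3:  p_7=3·1414+757=4999,  q_7=3·99+53=350
(x₁, y₁) = (4999, 350);  4999² − 204·350² = 1 ✓
(4999+350√204)^2 = 49980001 + 3499300√204
(4999+350√204)^3 = 499700044999 + 34986001050√204
(4999+350√204)^4 = 4996000999920001 + 349790034998600√204

4999 350
49980001 3499300
499700044999 34986001050
4996000999920001 349790034998600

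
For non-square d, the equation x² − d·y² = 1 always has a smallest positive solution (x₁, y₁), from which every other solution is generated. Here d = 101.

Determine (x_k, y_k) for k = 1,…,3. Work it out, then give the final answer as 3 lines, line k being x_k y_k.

[10; 20] for √101; ℓ=1 ⇒ convergent index 1
k=0  a_k=10  p_k/q_k = 10/1
k=1  a_k=20  p_k/q_k = 201/20
fundamental: x₁=201, y₁=20  (since 40401 − 101·400 = 1)
k=2:  x_2 = 201·201+101·20·20 = 80801,  y_2 = 201·20+20·201 = 8040
k=3:  x_3 = 201·80801+101·20·8040 = 32481801,  y_3 = 201·8040+20·80801 = 3232060

201 20
80801 8040
32481801 3232060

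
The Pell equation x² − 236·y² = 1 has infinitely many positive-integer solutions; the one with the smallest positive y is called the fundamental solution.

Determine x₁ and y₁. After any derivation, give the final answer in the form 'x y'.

561799 36570

[15; 2,1,3,5,1,6,1,5,3,1,2,30] for √236; ℓ=12 ⇒ convergent index 11
i=0: a=15 ⇒ p=15, q=1
…
i=4: a=5 ⇒ p=891, q=58
i=5: a=1 ⇒ p=1060, q=69
…
i=10: a=1 ⇒ p=203535, q=13249
i=11: a=2 ⇒ p=561799, q=36570
(x₁, y₁) = (561799, 36570);  561799² − 236·36570² = 1 ✓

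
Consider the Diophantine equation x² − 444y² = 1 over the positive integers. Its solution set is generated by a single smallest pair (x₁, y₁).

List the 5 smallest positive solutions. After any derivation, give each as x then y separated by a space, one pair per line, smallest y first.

d=444: √d = [21; 14,42] (ℓ=2, even), read p_1/q_1
a_0=21:  p_0=21·1+0=21,  q_0=21·0+1=1
a_1=14:  p_1=14·21+1=295,  q_1=14·1+0=14
fundamental: x₁=295, y₁=14  (since 87025 − 444·196 = 1)
(x_2, y_2) = (295·295 + 444·14·14, 295·14 + 14·295) = (174049, 8260)
(x_3, y_3) = (295·174049 + 444·14·8260, 295·8260 + 14·174049) = (102688615, 4873386)
(x_4, y_4) = (295·102688615 + 444·14·4873386, 295·4873386 + 14·102688615) = (60586108801, 2875289480)
(x_5, y_5) = (295·60586108801 + 444·14·2875289480, 295·2875289480 + 14·60586108801) = (35745701503975, 1696415919814)

295 14
174049 8260
102688615 4873386
60586108801 2875289480
35745701503975 1696415919814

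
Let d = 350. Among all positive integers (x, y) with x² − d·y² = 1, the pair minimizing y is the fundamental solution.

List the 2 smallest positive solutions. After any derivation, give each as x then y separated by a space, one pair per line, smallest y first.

[18; 1,2,2,2,1,36] for √350; ℓ=6 ⇒ convergent index 5
a_0=18:  p_0=18·1+0=18,  q_0=18·0+1=1
a_1=1:  p_1=1·18+1=19,  q_1=1·1+0=1
…
a_4=2:  p_4=2·131+56=318,  q_4=2·7+3=17
a_5=1:  p_5=1·318+131=449,  q_5=1·17+7=24
→ (449, 24).  Check: 449²=201601, 350·24²=201600, difference 1.
(449+24√350)^2 = 403201 + 21552√350

449 24
403201 21552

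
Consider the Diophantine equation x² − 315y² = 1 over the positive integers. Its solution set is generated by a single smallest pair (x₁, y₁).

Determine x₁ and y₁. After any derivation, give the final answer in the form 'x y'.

√315 → a₀=17, period (1,2,1,34); ℓ=4 even so k=3
i=0: a=17 ⇒ p=17, q=1
i=1: a=1 ⇒ p=18, q=1
i=2: a=2 ⇒ p=53, q=3
i=3: a=1 ⇒ p=71, q=4
fundamental: x₁=71, y₁=4  (since 5041 − 315·16 = 1)

71 4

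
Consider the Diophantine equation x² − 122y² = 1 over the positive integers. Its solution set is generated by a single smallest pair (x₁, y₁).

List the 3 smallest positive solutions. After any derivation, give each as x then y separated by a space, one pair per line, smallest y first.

243 22
118097 10692
57394899 5196290

√122 → a₀=11, period (22); ℓ=1 odd so k=1
i=0: a=11 ⇒ p=11, q=1
i=1: a=22 ⇒ p=243, q=22
fundamental: x₁=243, y₁=22  (since 59049 − 122·484 = 1)
(x_2, y_2) = (243·243 + 122·22·22, 243·22 + 22·243) = (118097, 10692)
(x_3, y_3) = (243·118097 + 122·22·10692, 243·10692 + 22·118097) = (57394899, 5196290)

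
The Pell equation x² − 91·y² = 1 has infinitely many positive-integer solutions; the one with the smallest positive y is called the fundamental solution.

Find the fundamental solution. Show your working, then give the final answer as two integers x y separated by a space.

1574 165

√91 → a₀=9, period (1,1,5,1,5,1,1,18); ℓ=8 even so k=7
a_0=9:  p_0=9·1+0=9,  q_0=9·0+1=1
…
a_6=1:  p_6=1·725+124=849,  q_6=1·76+13=89
a_7=1:  p_7=1·849+725=1574,  q_7=1·89+76=165
(x₁, y₁) = (1574, 165);  1574² − 91·165² = 1 ✓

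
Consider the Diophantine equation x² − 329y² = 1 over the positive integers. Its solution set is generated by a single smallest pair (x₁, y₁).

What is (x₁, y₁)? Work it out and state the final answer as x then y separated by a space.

2376415 131016

d=329: √d = [18; 7,4,2,1,1,4,1,1,2,4,7,36] (ℓ=12, even), read p_11/q_11
step 0: (18, 1)  from 18·(1,0) + (0,1)
step 1: (127, 7)  from 7·(18,1) + (1,0)
step 2: (526, 29)  from 4·(127,7) + (18,1)
step 3: (1179, 65)  from 2·(526,29) + (127,7)
…
step 5: (2884, 159)  from 1·(1705,94) + (1179,65)
…
step 7: (16125, 889)  from 1·(13241,730) + (2884,159)
…
step 10: (328794, 18127)  from 4·(74857,4127) + (29366,1619)
step 11: (2376415, 131016)  from 7·(328794,18127) + (74857,4127)
(x₁, y₁) = (2376415, 131016);  2376415² − 329·131016² = 1 ✓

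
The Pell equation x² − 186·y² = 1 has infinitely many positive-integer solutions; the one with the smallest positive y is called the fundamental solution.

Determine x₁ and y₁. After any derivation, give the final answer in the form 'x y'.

7501 550

d=186: √d = [13; 1,1,1,3,4,3,1,1,1,26] (ℓ=10, even), read p_9/q_9
a_0=13:  p_0=13·1+0=13,  q_0=13·0+1=1
…
a_4=3:  p_4=3·41+27=150,  q_4=3·3+2=11
…
a_8=1:  p_8=1·2714+2073=4787,  q_8=1·199+152=351
a_9=1:  p_9=1·4787+2714=7501,  q_9=1·351+199=550
fundamental: x₁=7501, y₁=550  (since 56265001 − 186·302500 = 1)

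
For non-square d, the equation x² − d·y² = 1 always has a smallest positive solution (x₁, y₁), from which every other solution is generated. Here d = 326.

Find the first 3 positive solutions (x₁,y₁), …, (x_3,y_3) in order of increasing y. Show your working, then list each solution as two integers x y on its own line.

325 18
211249 11700
137311525 7604982

[18; 18,36] for √326; ℓ=2 ⇒ convergent index 1
k=0  a_k=18  p_k/q_k = 18/1
k=1  a_k=18  p_k/q_k = 325/18
(x₁, y₁) = (325, 18);  325² − 326·18² = 1 ✓
(325+18√326)^2 = 211249 + 11700√326
(325+18√326)^3 = 137311525 + 7604982√326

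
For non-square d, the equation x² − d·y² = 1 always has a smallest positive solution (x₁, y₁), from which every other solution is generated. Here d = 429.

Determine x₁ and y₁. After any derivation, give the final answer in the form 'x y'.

1524095 73584

d=429: √d = [20; 1,2,2,9,1,12,1,9,2,2,1,40] (ℓ=12, even), read p_11/q_11
a_0=20:  p_0=20·1+0=20,  q_0=20·0+1=1
…
a_2=2:  p_2=2·21+20=62,  q_2=2·1+1=3
…
a_4=9:  p_4=9·145+62=1367,  q_4=9·7+3=66
a_5=1:  p_5=1·1367+145=1512,  q_5=1·66+7=73
a_6=12:  p_6=12·1512+1367=19511,  q_6=12·73+66=942
a_7=1:  p_7=1·19511+1512=21023,  q_7=1·942+73=1015
a_8=9:  p_8=9·21023+19511=208718,  q_8=9·1015+942=10077
a_9=2:  p_9=2·208718+21023=438459,  q_9=2·10077+1015=21169
a_10=2:  p_10=2·438459+208718=1085636,  q_10=2·21169+10077=52415
a_11=1:  p_11=1·1085636+438459=1524095,  q_11=1·52415+21169=73584
→ (1524095, 73584).  Check: 1524095²=2322865569025, 429·73584²=2322865569024, difference 1.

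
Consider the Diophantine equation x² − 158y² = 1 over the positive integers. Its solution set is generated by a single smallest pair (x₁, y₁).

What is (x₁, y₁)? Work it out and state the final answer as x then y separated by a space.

√158 → a₀=12, period (1,1,3,12,3,1,1,24); ℓ=8 even so k=7
a_0=12:  p_0=12·1+0=12,  q_0=12·0+1=1
…
a_3=3:  p_3=3·25+13=88,  q_3=3·2+1=7
a_4=12:  p_4=12·88+25=1081,  q_4=12·7+2=86
a_5=3:  p_5=3·1081+88=3331,  q_5=3·86+7=265
a_6=1:  p_6=1·3331+1081=4412,  q_6=1·265+86=351
a_7=1:  p_7=1·4412+3331=7743,  q_7=1·351+265=616
(x₁, y₁) = (7743, 616);  7743² − 158·616² = 1 ✓

7743 616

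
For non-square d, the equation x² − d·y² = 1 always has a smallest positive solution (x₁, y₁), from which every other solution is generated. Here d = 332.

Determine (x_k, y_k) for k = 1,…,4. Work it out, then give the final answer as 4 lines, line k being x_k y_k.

13447 738
361643617 19847772
9726043422151 533785979430
261572211433685377 14355640110942648

√332 → a₀=18, period (4,1,1,8,1,1,4,36); ℓ=8 even so k=7
step 0: (18, 1)  from 18·(1,0) + (0,1)
…
step 2: (91, 5)  from 1·(73,4) + (18,1)
…
step 6: (2970, 163)  from 1·(1567,86) + (1403,77)
step 7: (13447, 738)  from 4·(2970,163) + (1567,86)
fundamental: x₁=13447, y₁=738  (since 180821809 − 332·544644 = 1)
n=2: (13447,738)∘(13447,738) = (13447·13447+332·738·738, 13447·738+738·13447) = (361643617,19847772)
n=3: (361643617,19847772)∘(13447,738) = (13447·361643617+332·738·19847772, 13447·19847772+738·361643617) = (9726043422151,533785979430)
n=4: (9726043422151,533785979430)∘(13447,738) = (13447·9726043422151+332·738·533785979430, 13447·533785979430+738·9726043422151) = (261572211433685377,14355640110942648)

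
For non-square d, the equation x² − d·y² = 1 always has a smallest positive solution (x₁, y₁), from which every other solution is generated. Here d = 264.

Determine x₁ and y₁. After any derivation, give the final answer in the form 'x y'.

65 4

√264 = [16; 4,32, …], period ℓ=2 (even) → k=1
k=0  a_k=16  p_k/q_k = 16/1
k=1  a_k=4  p_k/q_k = 65/4
(x₁, y₁) = (65, 4);  65² − 264·4² = 1 ✓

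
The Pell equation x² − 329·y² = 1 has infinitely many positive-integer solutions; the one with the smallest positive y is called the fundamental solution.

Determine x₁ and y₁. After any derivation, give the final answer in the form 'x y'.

2376415 131016

d=329: √d = [18; 7,4,2,1,1,4,1,1,2,4,7,36] (ℓ=12, even), read p_11/q_11
step 0: (18, 1)  from 18·(1,0) + (0,1)
step 1: (127, 7)  from 7·(18,1) + (1,0)
step 2: (526, 29)  from 4·(127,7) + (18,1)
step 3: (1179, 65)  from 2·(526,29) + (127,7)
step 4: (1705, 94)  from 1·(1179,65) + (526,29)
step 5: (2884, 159)  from 1·(1705,94) + (1179,65)
step 6: (13241, 730)  from 4·(2884,159) + (1705,94)
step 7: (16125, 889)  from 1·(13241,730) + (2884,159)
step 8: (29366, 1619)  from 1·(16125,889) + (13241,730)
step 9: (74857, 4127)  from 2·(29366,1619) + (16125,889)
step 10: (328794, 18127)  from 4·(74857,4127) + (29366,1619)
step 11: (2376415, 131016)  from 7·(328794,18127) + (74857,4127)
→ (2376415, 131016).  Check: 2376415²=5647348252225, 329·131016²=5647348252224, difference 1.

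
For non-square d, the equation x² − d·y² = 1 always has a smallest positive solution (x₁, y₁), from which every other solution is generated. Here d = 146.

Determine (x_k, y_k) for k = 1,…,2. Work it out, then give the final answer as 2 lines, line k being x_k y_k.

145 12
42049 3480

d=146: √d = [12; 12,24] (ℓ=2, even), read p_1/q_1
k=0  a_k=12  p_k/q_k = 12/1
k=1  a_k=12  p_k/q_k = 145/12
→ (145, 12).  Check: 145²=21025, 146·12²=21024, difference 1.
n=2: (145,12)∘(145,12) = (145·145+146·12·12, 145·12+12·145) = (42049,3480)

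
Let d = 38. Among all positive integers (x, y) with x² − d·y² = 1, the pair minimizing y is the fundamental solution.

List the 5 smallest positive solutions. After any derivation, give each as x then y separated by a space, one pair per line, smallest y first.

37 6
2737 444
202501 32850
14982337 2430456
1108490437 179820894

√38 = [6; 6,12, …], period ℓ=2 (even) → k=1
i=0: a=6 ⇒ p=6, q=1
i=1: a=6 ⇒ p=37, q=6
(x₁, y₁) = (37, 6);  37² − 38·6² = 1 ✓
(x_2, y_2) = (37·37 + 38·6·6, 37·6 + 6·37) = (2737, 444)
(x_3, y_3) = (37·2737 + 38·6·444, 37·444 + 6·2737) = (202501, 32850)
(x_4, y_4) = (37·202501 + 38·6·32850, 37·32850 + 6·202501) = (14982337, 2430456)
(x_5, y_5) = (37·14982337 + 38·6·2430456, 37·2430456 + 6·14982337) = (1108490437, 179820894)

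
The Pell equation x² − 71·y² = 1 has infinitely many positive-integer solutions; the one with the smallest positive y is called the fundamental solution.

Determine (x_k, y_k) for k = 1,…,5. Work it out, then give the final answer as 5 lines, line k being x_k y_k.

[8; 2,2,1,7,1,2,2,16] for √71; ℓ=8 ⇒ convergent index 7
i=0: a=8 ⇒ p=8, q=1
…
i=4: a=7 ⇒ p=455, q=54
…
i=6: a=2 ⇒ p=1483, q=176
i=7: a=2 ⇒ p=3480, q=413
fundamental: x₁=3480, y₁=413  (since 12110400 − 71·170569 = 1)
n=2: (3480,413)∘(3480,413) = (3480·3480+71·413·413, 3480·413+413·3480) = (24220799,2874480)
n=3: (24220799,2874480)∘(3480,413) = (3480·24220799+71·413·2874480, 3480·2874480+413·24220799) = (168576757560,20006380387)
n=4: (168576757560,20006380387)∘(3480,413) = (3480·168576757560+71·413·20006380387, 3480·20006380387+413·168576757560) = (1173294208396801,139244404619040)
n=5: (1173294208396801,139244404619040)∘(3480,413) = (3480·1173294208396801+71·413·139244404619040, 3480·139244404619040+413·1173294208396801) = (8166127521864977400,969141036142138013)

3480 413
24220799 2874480
168576757560 20006380387
1173294208396801 139244404619040
8166127521864977400 969141036142138013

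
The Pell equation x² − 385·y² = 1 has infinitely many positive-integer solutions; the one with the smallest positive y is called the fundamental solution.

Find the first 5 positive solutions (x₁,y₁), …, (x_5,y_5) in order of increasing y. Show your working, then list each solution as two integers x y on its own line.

√385 = [19; 1,1,1,1,1,…,1,1,38, …], period ℓ=16 (even) → k=15
step 0: (19, 1)  from 19·(1,0) + (0,1)
step 1: (20, 1)  from 1·(19,1) + (1,0)
step 2: (39, 2)  from 1·(20,1) + (19,1)
…
step 4: (98, 5)  from 1·(59,3) + (39,2)
…
step 6: (569, 29)  from 3·(157,8) + (98,5)
…
step 10: (10262, 523)  from 3·(2747,140) + (2021,103)
…
step 12: (23271, 1186)  from 1·(13009,663) + (10262,523)
step 13: (36280, 1849)  from 1·(23271,1186) + (13009,663)
step 14: (59551, 3035)  from 1·(36280,1849) + (23271,1186)
step 15: (95831, 4884)  from 1·(59551,3035) + (36280,1849)
→ (95831, 4884).  Check: 95831²=9183580561, 385·4884²=9183580560, difference 1.
(95831+4884√385)^2 = 18367161121 + 936077208√385
(95831+4884√385)^3 = 3520286834677271 + 179410429834812√385
(95831+4884√385)^4 = 674705215289547953281 + 34386161802063660336√385
(95831+4884√385)^5 = 129315350969305052987065751 + 6590520543127714837483620√385

95831 4884
18367161121 936077208
3520286834677271 179410429834812
674705215289547953281 34386161802063660336
129315350969305052987065751 6590520543127714837483620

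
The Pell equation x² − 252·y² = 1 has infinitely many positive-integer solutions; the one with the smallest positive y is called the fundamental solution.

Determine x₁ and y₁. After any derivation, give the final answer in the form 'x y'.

127 8

d=252: √d = [15; 1,6,1,30] (ℓ=4, even), read p_3/q_3
a_0=15:  p_0=15·1+0=15,  q_0=15·0+1=1
a_1=1:  p_1=1·15+1=16,  q_1=1·1+0=1
a_2=6:  p_2=6·16+15=111,  q_2=6·1+1=7
a_3=1:  p_3=1·111+16=127,  q_3=1·7+1=8
→ (127, 8).  Check: 127²=16129, 252·8²=16128, difference 1.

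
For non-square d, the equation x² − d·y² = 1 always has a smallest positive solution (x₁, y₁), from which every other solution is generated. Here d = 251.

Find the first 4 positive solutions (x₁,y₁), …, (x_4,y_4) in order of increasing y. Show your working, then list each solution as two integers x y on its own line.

d=251: √d = [15; 1,5,2,1,2,…,5,1,30] (ℓ=14, even), read p_13/q_13
step 0: (15, 1)  from 15·(1,0) + (0,1)
step 1: (16, 1)  from 1·(15,1) + (1,0)
step 2: (95, 6)  from 5·(16,1) + (15,1)
step 3: (206, 13)  from 2·(95,6) + (16,1)
step 4: (301, 19)  from 1·(206,13) + (95,6)
…
step 6: (1917, 121)  from 2·(808,51) + (301,19)
step 7: (29563, 1866)  from 15·(1917,121) + (808,51)
step 8: (61043, 3853)  from 2·(29563,1866) + (1917,121)
step 9: (151649, 9572)  from 2·(61043,3853) + (29563,1866)
step 10: (212692, 13425)  from 1·(151649,9572) + (61043,3853)
step 11: (577033, 36422)  from 2·(212692,13425) + (151649,9572)
step 12: (3097857, 195535)  from 5·(577033,36422) + (212692,13425)
step 13: (3674890, 231957)  from 1·(3097857,195535) + (577033,36422)
(x₁, y₁) = (3674890, 231957);  3674890² − 251·231957² = 1 ✓
k=2:  x_2 = 3674890·3674890+251·231957·231957 = 27009633024199,  y_2 = 3674890·231957+231957·3674890 = 1704832919460
k=3:  x_3 = 3674890·27009633024199+251·231957·1704832919460 = 198514860608593651330,  y_3 = 3674890·1704832919460+231957·27009633024199 = 12530146894788486843
k=4:  x_4 = 3674890·198514860608593651330+251·231957·12530146894788486843 = 1459040552203802437039183201,  y_4 = 3674890·12530146894788486843+231957·198514860608593651330 = 92093823044376819996025080

3674890 231957
27009633024199 1704832919460
198514860608593651330 12530146894788486843
1459040552203802437039183201 92093823044376819996025080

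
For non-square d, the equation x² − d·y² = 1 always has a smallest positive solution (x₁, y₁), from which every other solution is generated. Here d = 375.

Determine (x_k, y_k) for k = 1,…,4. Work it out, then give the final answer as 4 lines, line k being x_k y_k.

√375 = [19; 2,1,2,1,5,1,2,1,2,38, …], period ℓ=10 (even) → k=9
a_0=19:  p_0=19·1+0=19,  q_0=19·0+1=1
…
a_2=1:  p_2=1·39+19=58,  q_2=1·2+1=3
…
a_4=1:  p_4=1·155+58=213,  q_4=1·8+3=11
a_5=5:  p_5=5·213+155=1220,  q_5=5·11+8=63
…
a_7=2:  p_7=2·1433+1220=4086,  q_7=2·74+63=211
a_8=1:  p_8=1·4086+1433=5519,  q_8=1·211+74=285
a_9=2:  p_9=2·5519+4086=15124,  q_9=2·285+211=781
(x₁, y₁) = (15124, 781);  15124² − 375·781² = 1 ✓
k=2:  x_2 = 15124·15124+375·781·781 = 457470751,  y_2 = 15124·781+781·15124 = 23623688
k=3:  x_3 = 15124·457470751+375·781·23623688 = 13837575261124,  y_3 = 15124·23623688+781·457470751 = 714569313843
k=4:  x_4 = 15124·13837575261124+375·781·714569313843 = 418558976041008001,  y_4 = 15124·714569313843+781·13837575261124 = 21614292581499376

15124 781
457470751 23623688
13837575261124 714569313843
418558976041008001 21614292581499376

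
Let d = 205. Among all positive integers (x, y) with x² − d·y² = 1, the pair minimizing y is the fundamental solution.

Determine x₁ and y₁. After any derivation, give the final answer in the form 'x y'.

39689 2772

d=205: √d = [14; 3,6,1,4,1,6,3,28] (ℓ=8, even), read p_7/q_7
k=0  a_k=14  p_k/q_k = 14/1
…
k=4  a_k=4  p_k/q_k = 1532/107
k=5  a_k=1  p_k/q_k = 1847/129
k=6  a_k=6  p_k/q_k = 12614/881
k=7  a_k=3  p_k/q_k = 39689/2772
(x₁, y₁) = (39689, 2772);  39689² − 205·2772² = 1 ✓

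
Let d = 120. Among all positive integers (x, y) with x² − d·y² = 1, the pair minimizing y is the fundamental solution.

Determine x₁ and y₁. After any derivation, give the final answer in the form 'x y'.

11 1

√120 = [10; 1,20, …], period ℓ=2 (even) → k=1
a_0=10:  p_0=10·1+0=10,  q_0=10·0+1=1
a_1=1:  p_1=1·10+1=11,  q_1=1·1+0=1
→ (11, 1).  Check: 11²=121, 120·1²=120, difference 1.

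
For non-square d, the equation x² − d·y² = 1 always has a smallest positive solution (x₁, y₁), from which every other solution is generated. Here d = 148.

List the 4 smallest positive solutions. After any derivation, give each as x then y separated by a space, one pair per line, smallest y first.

73 6
10657 876
1555849 127890
227143297 18671064

√148 → a₀=12, period (6,24); ℓ=2 even so k=1
i=0: a=12 ⇒ p=12, q=1
i=1: a=6 ⇒ p=73, q=6
fundamental: x₁=73, y₁=6  (since 5329 − 148·36 = 1)
(x_2, y_2) = (73·73 + 148·6·6, 73·6 + 6·73) = (10657, 876)
(x_3, y_3) = (73·10657 + 148·6·876, 73·876 + 6·10657) = (1555849, 127890)
(x_4, y_4) = (73·1555849 + 148·6·127890, 73·127890 + 6·1555849) = (227143297, 18671064)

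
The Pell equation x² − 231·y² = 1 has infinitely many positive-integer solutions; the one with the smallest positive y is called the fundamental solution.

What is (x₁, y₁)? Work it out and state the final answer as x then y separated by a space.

76 5

d=231: √d = [15; 5,30] (ℓ=2, even), read p_1/q_1
i=0: a=15 ⇒ p=15, q=1
i=1: a=5 ⇒ p=76, q=5
fundamental: x₁=76, y₁=5  (since 5776 − 231·25 = 1)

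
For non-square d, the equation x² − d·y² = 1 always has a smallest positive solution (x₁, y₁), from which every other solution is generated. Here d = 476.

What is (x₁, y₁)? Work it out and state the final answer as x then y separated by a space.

√476 → a₀=21, period (1,4,2,10,2,4,1,42); ℓ=8 even so k=7
k=0  a_k=21  p_k/q_k = 21/1
k=1  a_k=1  p_k/q_k = 22/1
…
k=4  a_k=10  p_k/q_k = 2509/115
k=5  a_k=2  p_k/q_k = 5258/241
k=6  a_k=4  p_k/q_k = 23541/1079
k=7  a_k=1  p_k/q_k = 28799/1320
→ (28799, 1320).  Check: 28799²=829382401, 476·1320²=829382400, difference 1.

28799 1320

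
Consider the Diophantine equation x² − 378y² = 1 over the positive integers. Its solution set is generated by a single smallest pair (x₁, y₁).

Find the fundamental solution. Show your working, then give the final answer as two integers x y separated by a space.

d=378: √d = [19; 2,3,1,4,1,3,2,38] (ℓ=8, even), read p_7/q_7
step 0: (19, 1)  from 19·(1,0) + (0,1)
…
step 4: (836, 43)  from 4·(175,9) + (136,7)
…
step 6: (3869, 199)  from 3·(1011,52) + (836,43)
step 7: (8749, 450)  from 2·(3869,199) + (1011,52)
fundamental: x₁=8749, y₁=450  (since 76545001 − 378·202500 = 1)

8749 450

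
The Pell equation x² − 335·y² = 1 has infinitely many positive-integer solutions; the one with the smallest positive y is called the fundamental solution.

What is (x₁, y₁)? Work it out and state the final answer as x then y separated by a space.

[18; 3,3,3,36] for √335; ℓ=4 ⇒ convergent index 3
a_0=18:  p_0=18·1+0=18,  q_0=18·0+1=1
…
a_2=3:  p_2=3·55+18=183,  q_2=3·3+1=10
a_3=3:  p_3=3·183+55=604,  q_3=3·10+3=33
(x₁, y₁) = (604, 33);  604² − 335·33² = 1 ✓

604 33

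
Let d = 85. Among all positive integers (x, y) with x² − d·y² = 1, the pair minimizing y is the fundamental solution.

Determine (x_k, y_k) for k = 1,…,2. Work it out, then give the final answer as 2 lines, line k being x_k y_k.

285769 30996
163327842721 17715391848

√85 → a₀=9, period (4,1,1,4,18); ℓ=5 odd so k=9
k=0  a_k=9  p_k/q_k = 9/1
k=1  a_k=4  p_k/q_k = 37/4
…
k=3  a_k=1  p_k/q_k = 83/9
k=4  a_k=4  p_k/q_k = 378/41
…
k=6  a_k=4  p_k/q_k = 27926/3029
…
k=8  a_k=1  p_k/q_k = 62739/6805
k=9  a_k=4  p_k/q_k = 285769/30996
(x₁, y₁) = (285769, 30996);  285769² − 85·30996² = 1 ✓
(285769+30996√85)^2 = 163327842721 + 17715391848√85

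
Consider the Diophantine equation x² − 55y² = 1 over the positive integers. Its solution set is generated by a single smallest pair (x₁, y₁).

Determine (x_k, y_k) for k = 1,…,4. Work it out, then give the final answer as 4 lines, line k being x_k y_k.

√55 → a₀=7, period (2,2,2,14); ℓ=4 even so k=3
a_0=7:  p_0=7·1+0=7,  q_0=7·0+1=1
a_1=2:  p_1=2·7+1=15,  q_1=2·1+0=2
a_2=2:  p_2=2·15+7=37,  q_2=2·2+1=5
a_3=2:  p_3=2·37+15=89,  q_3=2·5+2=12
(x₁, y₁) = (89, 12);  89² − 55·12² = 1 ✓
(x_2, y_2) = (89·89 + 55·12·12, 89·12 + 12·89) = (15841, 2136)
(x_3, y_3) = (89·15841 + 55·12·2136, 89·2136 + 12·15841) = (2819609, 380196)
(x_4, y_4) = (89·2819609 + 55·12·380196, 89·380196 + 12·2819609) = (501874561, 67672752)

89 12
15841 2136
2819609 380196
501874561 67672752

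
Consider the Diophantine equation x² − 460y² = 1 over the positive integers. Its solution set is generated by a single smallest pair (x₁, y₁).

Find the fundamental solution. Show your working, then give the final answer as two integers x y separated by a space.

2535751 118230

√460 → a₀=21, period (2,4,3,1,2,10,2,1,3,4,2,42); ℓ=12 even so k=11
a_0=21:  p_0=21·1+0=21,  q_0=21·0+1=1
…
a_4=1:  p_4=1·622+193=815,  q_4=1·29+9=38
…
a_7=2:  p_7=2·23335+2252=48922,  q_7=2·1088+105=2281
a_8=1:  p_8=1·48922+23335=72257,  q_8=1·2281+1088=3369
…
a_10=4:  p_10=4·265693+72257=1135029,  q_10=4·12388+3369=52921
a_11=2:  p_11=2·1135029+265693=2535751,  q_11=2·52921+12388=118230
fundamental: x₁=2535751, y₁=118230  (since 6430033134001 − 460·13978332900 = 1)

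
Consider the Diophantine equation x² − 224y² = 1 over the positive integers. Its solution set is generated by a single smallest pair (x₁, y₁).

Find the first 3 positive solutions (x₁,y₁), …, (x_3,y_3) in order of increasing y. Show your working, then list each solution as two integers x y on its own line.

√224 = [14; 1,28, …], period ℓ=2 (even) → k=1
a_0=14:  p_0=14·1+0=14,  q_0=14·0+1=1
a_1=1:  p_1=1·14+1=15,  q_1=1·1+0=1
fundamental: x₁=15, y₁=1  (since 225 − 224·1 = 1)
k=2:  x_2 = 15·15+224·1·1 = 449,  y_2 = 15·1+1·15 = 30
k=3:  x_3 = 15·449+224·1·30 = 13455,  y_3 = 15·30+1·449 = 899

15 1
449 30
13455 899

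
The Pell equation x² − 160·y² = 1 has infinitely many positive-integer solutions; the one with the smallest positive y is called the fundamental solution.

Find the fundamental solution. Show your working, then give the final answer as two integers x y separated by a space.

721 57

[12; 1,1,1,5,1,1,1,24] for √160; ℓ=8 ⇒ convergent index 7
step 0: (12, 1)  from 12·(1,0) + (0,1)
…
step 3: (38, 3)  from 1·(25,2) + (13,1)
step 4: (215, 17)  from 5·(38,3) + (25,2)
…
step 6: (468, 37)  from 1·(253,20) + (215,17)
step 7: (721, 57)  from 1·(468,37) + (253,20)
→ (721, 57).  Check: 721²=519841, 160·57²=519840, difference 1.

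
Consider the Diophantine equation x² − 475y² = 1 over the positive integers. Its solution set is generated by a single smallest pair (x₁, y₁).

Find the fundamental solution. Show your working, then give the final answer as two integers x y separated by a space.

√475 = [21; 1,3,1,6,2,6,1,3,1,42, …], period ℓ=10 (even) → k=9
k=0  a_k=21  p_k/q_k = 21/1
…
k=2  a_k=3  p_k/q_k = 87/4
…
k=5  a_k=2  p_k/q_k = 1591/73
k=6  a_k=6  p_k/q_k = 10287/472
k=7  a_k=1  p_k/q_k = 11878/545
k=8  a_k=3  p_k/q_k = 45921/2107
k=9  a_k=1  p_k/q_k = 57799/2652
→ (57799, 2652).  Check: 57799²=3340724401, 475·2652²=3340724400, difference 1.

57799 2652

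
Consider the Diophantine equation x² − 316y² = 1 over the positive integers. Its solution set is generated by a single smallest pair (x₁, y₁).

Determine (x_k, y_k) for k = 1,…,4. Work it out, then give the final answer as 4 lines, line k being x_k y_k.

12799 720
327628801 18430560
8386642035199 471785474160
214681262489395201 12076764549117120

d=316: √d = [17; 1,3,2,8,2,3,1,34] (ℓ=8, even), read p_7/q_7
k=0  a_k=17  p_k/q_k = 17/1
…
k=6  a_k=3  p_k/q_k = 9937/559
k=7  a_k=1  p_k/q_k = 12799/720
→ (12799, 720).  Check: 12799²=163814401, 316·720²=163814400, difference 1.
n=2: (12799,720)∘(12799,720) = (12799·12799+316·720·720, 12799·720+720·12799) = (327628801,18430560)
n=3: (327628801,18430560)∘(12799,720) = (12799·327628801+316·720·18430560, 12799·18430560+720·327628801) = (8386642035199,471785474160)
n=4: (8386642035199,471785474160)∘(12799,720) = (12799·8386642035199+316·720·471785474160, 12799·471785474160+720·8386642035199) = (214681262489395201,12076764549117120)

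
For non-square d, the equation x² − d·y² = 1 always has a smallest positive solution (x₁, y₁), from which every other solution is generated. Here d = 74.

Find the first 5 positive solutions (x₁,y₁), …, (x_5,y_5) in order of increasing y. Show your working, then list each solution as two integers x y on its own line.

3699 430
27365201 3181140
202447753299 23534073290
1497708451540801 174105071018280
11080046922051092499 1288029291859162150

√74 → a₀=8, period (1,1,1,1,16); ℓ=5 odd so k=9
a_0=8:  p_0=8·1+0=8,  q_0=8·0+1=1
a_1=1:  p_1=1·8+1=9,  q_1=1·1+0=1
a_2=1:  p_2=1·9+8=17,  q_2=1·1+1=2
a_3=1:  p_3=1·17+9=26,  q_3=1·2+1=3
…
a_5=16:  p_5=16·43+26=714,  q_5=16·5+3=83
a_6=1:  p_6=1·714+43=757,  q_6=1·83+5=88
a_7=1:  p_7=1·757+714=1471,  q_7=1·88+83=171
a_8=1:  p_8=1·1471+757=2228,  q_8=1·171+88=259
a_9=1:  p_9=1·2228+1471=3699,  q_9=1·259+171=430
fundamental: x₁=3699, y₁=430  (since 13682601 − 74·184900 = 1)
(3699+430√74)^2 = 27365201 + 3181140√74
(3699+430√74)^3 = 202447753299 + 23534073290√74
(3699+430√74)^4 = 1497708451540801 + 174105071018280√74
(3699+430√74)^5 = 11080046922051092499 + 1288029291859162150√74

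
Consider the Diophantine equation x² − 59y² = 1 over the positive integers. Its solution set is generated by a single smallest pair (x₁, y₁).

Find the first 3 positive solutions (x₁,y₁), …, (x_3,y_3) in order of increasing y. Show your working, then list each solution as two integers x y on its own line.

530 69
561799 73140
595506410 77528331

d=59: √d = [7; 1,2,7,2,1,14] (ℓ=6, even), read p_5/q_5
step 0: (7, 1)  from 7·(1,0) + (0,1)
step 1: (8, 1)  from 1·(7,1) + (1,0)
…
step 4: (361, 47)  from 2·(169,22) + (23,3)
step 5: (530, 69)  from 1·(361,47) + (169,22)
→ (530, 69).  Check: 530²=280900, 59·69²=280899, difference 1.
(530+69√59)^2 = 561799 + 73140√59
(530+69√59)^3 = 595506410 + 77528331√59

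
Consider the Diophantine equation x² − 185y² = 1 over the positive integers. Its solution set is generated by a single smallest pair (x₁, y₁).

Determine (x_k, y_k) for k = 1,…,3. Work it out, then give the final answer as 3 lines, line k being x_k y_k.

√185 = [13; 1,1,1,1,26, …], period ℓ=5 (odd) → k=9
i=0: a=13 ⇒ p=13, q=1
i=1: a=1 ⇒ p=14, q=1
i=2: a=1 ⇒ p=27, q=2
i=3: a=1 ⇒ p=41, q=3
i=4: a=1 ⇒ p=68, q=5
…
i=6: a=1 ⇒ p=1877, q=138
i=7: a=1 ⇒ p=3686, q=271
i=8: a=1 ⇒ p=5563, q=409
i=9: a=1 ⇒ p=9249, q=680
→ (9249, 680).  Check: 9249²=85544001, 185·680²=85544000, difference 1.
(9249+680√185)^2 = 171088001 + 12578640√185
(9249+680√185)^3 = 3164785833249 + 232679682040√185

9249 680
171088001 12578640
3164785833249 232679682040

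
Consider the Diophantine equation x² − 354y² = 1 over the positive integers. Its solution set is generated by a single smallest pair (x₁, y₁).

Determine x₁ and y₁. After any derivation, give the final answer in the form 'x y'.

258065 13716

[18; 1,4,2,2,18,2,2,4,1,36] for √354; ℓ=10 ⇒ convergent index 9
i=0: a=18 ⇒ p=18, q=1
i=1: a=1 ⇒ p=19, q=1
i=2: a=4 ⇒ p=94, q=5
i=3: a=2 ⇒ p=207, q=11
i=4: a=2 ⇒ p=508, q=27
…
i=6: a=2 ⇒ p=19210, q=1021
…
i=8: a=4 ⇒ p=210294, q=11177
i=9: a=1 ⇒ p=258065, q=13716
→ (258065, 13716).  Check: 258065²=66597544225, 354·13716²=66597544224, difference 1.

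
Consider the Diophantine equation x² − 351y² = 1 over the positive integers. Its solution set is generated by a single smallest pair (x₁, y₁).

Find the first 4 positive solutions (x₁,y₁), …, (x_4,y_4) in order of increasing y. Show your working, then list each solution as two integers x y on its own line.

62425 3332
7793761249 416000200
973051091875225 51937624966668
121485428812828080001 6484412476672499600

d=351: √d = [18; 1,2,1,3,2,2,2,3,1,2,1,36] (ℓ=12, even), read p_11/q_11
a_0=18:  p_0=18·1+0=18,  q_0=18·0+1=1
…
a_10=2:  p_10=2·16543+12796=45882,  q_10=2·883+683=2449
a_11=1:  p_11=1·45882+16543=62425,  q_11=1·2449+883=3332
fundamental: x₁=62425, y₁=3332  (since 3896880625 − 351·11102224 = 1)
n=2: (62425,3332)∘(62425,3332) = (62425·62425+351·3332·3332, 62425·3332+3332·62425) = (7793761249,416000200)
n=3: (7793761249,416000200)∘(62425,3332) = (62425·7793761249+351·3332·416000200, 62425·416000200+3332·7793761249) = (973051091875225,51937624966668)
n=4: (973051091875225,51937624966668)∘(62425,3332) = (62425·973051091875225+351·3332·51937624966668, 62425·51937624966668+3332·973051091875225) = (121485428812828080001,6484412476672499600)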